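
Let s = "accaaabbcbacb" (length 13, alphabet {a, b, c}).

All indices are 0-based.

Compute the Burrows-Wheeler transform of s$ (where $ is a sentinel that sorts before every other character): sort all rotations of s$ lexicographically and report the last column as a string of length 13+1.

rank  rotation        last
    0  $accaaabbcbacb  b
    1  aaabbcbacb$acc  c
    2  aabbcbacb$acca  a
    3  abbcbacb$accaa  a
    4  acb$accaaabbcb  b
    5  accaaabbcbacb$  $
    6  b$accaaabbcbac  c
    7  bacb$accaaabbc  c
    8  bbcbacb$accaaa  a
    9  bcbacb$accaaab  b
   10  caaabbcbacb$ac  c
   11  cb$accaaabbcba  a
   12  cbacb$accaaabb  b
   13  ccaaabbcbacb$a  a

bcaab$ccabcaba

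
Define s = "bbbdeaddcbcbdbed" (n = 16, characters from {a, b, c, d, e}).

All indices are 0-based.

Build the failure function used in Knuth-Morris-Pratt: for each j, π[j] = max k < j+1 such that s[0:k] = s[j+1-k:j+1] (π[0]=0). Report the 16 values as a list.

[0, 1, 2, 0, 0, 0, 0, 0, 0, 1, 0, 1, 0, 1, 0, 0]

π[0] = 0
j=1 s[j]='b': π[1]=1 (border 'b')
j=2 s[j]='b': π[2]=2 (border 'bb')
j=3 s[j]='d': k: 2→1→0; π[3]=0 (border '')
j=4 s[j]='e': π[4]=0 (border '')
j=5 s[j]='a': π[5]=0 (border '')
j=6 s[j]='d': π[6]=0 (border '')
j=7 s[j]='d': π[7]=0 (border '')
j=8 s[j]='c': π[8]=0 (border '')
j=9 s[j]='b': π[9]=1 (border 'b')
j=10 s[j]='c': k: 1→0; π[10]=0 (border '')
j=11 s[j]='b': π[11]=1 (border 'b')
j=12 s[j]='d': k: 1→0; π[12]=0 (border '')
j=13 s[j]='b': π[13]=1 (border 'b')
j=14 s[j]='e': k: 1→0; π[14]=0 (border '')
j=15 s[j]='d': π[15]=0 (border '')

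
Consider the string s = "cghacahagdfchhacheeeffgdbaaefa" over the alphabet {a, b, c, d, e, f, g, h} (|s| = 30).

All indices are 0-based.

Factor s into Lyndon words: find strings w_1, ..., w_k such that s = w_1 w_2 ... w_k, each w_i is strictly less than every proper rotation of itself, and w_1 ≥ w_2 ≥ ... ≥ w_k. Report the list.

["cgh", "acahagdfchhacheeeffgdb", "aaef", "a"]

emit factor 1: 'cgh' (i=0, period=3)
emit factor 2: 'acahagdfchhacheeeffgdb' (i=3, period=22)
emit factor 3: 'aaef' (i=25, period=4)
emit factor 4: 'a' (i=29, period=1)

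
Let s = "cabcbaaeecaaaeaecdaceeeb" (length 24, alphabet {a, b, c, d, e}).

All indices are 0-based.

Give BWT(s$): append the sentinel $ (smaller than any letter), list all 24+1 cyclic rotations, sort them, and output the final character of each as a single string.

bcabcdaeaecae$beacaeeaeac

rank  rotation                   last
    0  $cabcbaaeecaaaeaecdaceeeb  b
    1  aaaeaecdaceeeb$cabcbaaeec  c
    2  aaeaecdaceeeb$cabcbaaeeca  a
    3  aaeecaaaeaecdaceeeb$cabcb  b
    4  abcbaaeecaaaeaecdaceeeb$c  c
    5  aceeeb$cabcbaaeecaaaeaecd  d
    6  aeaecdaceeeb$cabcbaaeecaa  a
    7  aecdaceeeb$cabcbaaeecaaae  e
    8  aeecaaaeaecdaceeeb$cabcba  a
    9  b$cabcbaaeecaaaeaecdaceee  e
   10  baaeecaaaeaecdaceeeb$cabc  c
   11  bcbaaeecaaaeaecdaceeeb$ca  a
   12  caaaeaecdaceeeb$cabcbaaee  e
   13  cabcbaaeecaaaeaecdaceeeb$  $
   14  cbaaeecaaaeaecdaceeeb$cab  b
   15  cdaceeeb$cabcbaaeecaaaeae  e
   16  ceeeb$cabcbaaeecaaaeaecda  a
   17  daceeeb$cabcbaaeecaaaeaec  c
   18  eaecdaceeeb$cabcbaaeecaaa  a
   19  eb$cabcbaaeecaaaeaecdacee  e
   20  ecaaaeaecdaceeeb$cabcbaae  e
   21  ecdaceeeb$cabcbaaeecaaaea  a
   22  eeb$cabcbaaeecaaaeaecdace  e
   23  eecaaaeaecdaceeeb$cabcbaa  a
   24  eeeb$cabcbaaeecaaaeaecdac  c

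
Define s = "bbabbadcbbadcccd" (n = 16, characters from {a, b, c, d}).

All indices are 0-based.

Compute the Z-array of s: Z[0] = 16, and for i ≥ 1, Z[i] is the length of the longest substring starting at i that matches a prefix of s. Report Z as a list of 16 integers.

[16, 1, 0, 3, 1, 0, 0, 0, 3, 1, 0, 0, 0, 0, 0, 0]

Z[0]=16
i=1: outside box; Z[1]=1 extend→box=[1,2)
i=2: outside box; Z[2]=0
i=3: outside box; Z[3]=3 extend→box=[3,6)
i=4: min(r-i=2, Z[1]=1)=1; Z[4]=1
i=5: min(r-i=1, Z[2]=0)=0; Z[5]=0
i=6: outside box; Z[6]=0
i=7: outside box; Z[7]=0
i=8: outside box; Z[8]=3 extend→box=[8,11)
i=9: min(r-i=2, Z[1]=1)=1; Z[9]=1
i=10: min(r-i=1, Z[2]=0)=0; Z[10]=0
i=11: outside box; Z[11]=0
i=12: outside box; Z[12]=0
i=13: outside box; Z[13]=0
i=14: outside box; Z[14]=0
i=15: outside box; Z[15]=0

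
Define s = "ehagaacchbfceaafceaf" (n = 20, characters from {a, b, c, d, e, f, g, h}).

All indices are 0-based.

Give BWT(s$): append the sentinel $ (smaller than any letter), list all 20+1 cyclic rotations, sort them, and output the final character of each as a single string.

fgeaeahhaffccc$abaaec

rank  rotation               last
    0  $ehagaacchbfceaafceaf  f
    1  aacchbfceaafceaf$ehag  g
    2  aafceaf$ehagaacchbfce  e
    3  acchbfceaafceaf$ehaga  a
    4  af$ehagaacchbfceaafce  e
    5  afceaf$ehagaacchbfcea  a
    6  agaacchbfceaafceaf$eh  h
    7  bfceaafceaf$ehagaacch  h
    8  cchbfceaafceaf$ehagaa  a
    9  ceaafceaf$ehagaacchbf  f
   10  ceaf$ehagaacchbfceaaf  f
   11  chbfceaafceaf$ehagaac  c
   12  eaafceaf$ehagaacchbfc  c
   13  eaf$ehagaacchbfceaafc  c
   14  ehagaacchbfceaafceaf$  $
   15  f$ehagaacchbfceaafcea  a
   16  fceaafceaf$ehagaacchb  b
   17  fceaf$ehagaacchbfceaa  a
   18  gaacchbfceaafceaf$eha  a
   19  hagaacchbfceaafceaf$e  e
   20  hbfceaafceaf$ehagaacc  c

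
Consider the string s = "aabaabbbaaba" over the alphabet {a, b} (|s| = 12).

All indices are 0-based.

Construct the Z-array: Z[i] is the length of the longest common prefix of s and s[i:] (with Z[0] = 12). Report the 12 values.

[12, 1, 0, 3, 1, 0, 0, 0, 4, 1, 0, 1]

Z[0]=12
i=1: outside box; Z[1]=1 scan→box=[1,2)
i=2: outside box; Z[2]=0
i=3: outside box; Z[3]=3 scan→box=[3,6)
i=4: min(r-i=2, Z[1]=1)=1; Z[4]=1
i=5: min(r-i=1, Z[2]=0)=0; Z[5]=0
i=6: outside box; Z[6]=0
i=7: outside box; Z[7]=0
i=8: outside box; Z[8]=4 scan→box=[8,12)
i=9: min(r-i=3, Z[1]=1)=1; Z[9]=1
i=10: min(r-i=2, Z[2]=0)=0; Z[10]=0
i=11: min(r-i=1, Z[3]=3)=1; Z[11]=1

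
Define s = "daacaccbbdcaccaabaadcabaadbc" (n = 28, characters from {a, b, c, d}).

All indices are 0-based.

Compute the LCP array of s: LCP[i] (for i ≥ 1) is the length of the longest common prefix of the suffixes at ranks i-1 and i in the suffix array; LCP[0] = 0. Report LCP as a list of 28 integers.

rank | idx | suffix
   0 |  14 | aabaadcabaadbc
   1 |   1 | aacaccbbdcaccaabaadcabaadbc
   2 |  23 | aadbc
   3 |  17 | aadcabaadbc
   4 |  21 | abaadbc
   5 |  15 | abaadcabaadbc
   6 |   2 | acaccbbdcaccaabaadcabaadbc
   7 |  11 | accaabaadcabaadbc
   8 |   4 | accbbdcaccaabaadcabaadbc
   9 |  24 | adbc
  10 |  18 | adcabaadbc
  11 |  22 | baadbc
  12 |  16 | baadcabaadbc
  13 |   7 | bbdcaccaabaadcabaadbc
  14 |  26 | bc
  15 |   8 | bdcaccaabaadcabaadbc
  16 |  27 | c
  17 |  13 | caabaadcabaadbc
  18 |  20 | cabaadbc
  19 |  10 | caccaabaadcabaadbc
  20 |   3 | caccbbdcaccaabaadcabaadbc
  21 |   6 | cbbdcaccaabaadcabaadbc
  22 |  12 | ccaabaadcabaadbc
  23 |   5 | ccbbdcaccaabaadcabaadbc
  24 |   0 | daacaccbbdcaccaabaadcabaadbc
  25 |  25 | dbc
  26 |  19 | dcabaadbc
  27 |   9 | dcaccaabaadcabaadbc

SA = [14, 1, 23, 17, 21, 15, 2, 11, 4, 24, 18, 22, 16, 7, 26, 8, 27, 13, 20, 10, 3, 6, 12, 5, 0, 25, 19, 9]
rank  pair      lcp
   1  s[14:],s[1:]  2  'aa'
   2  s[1:],s[23:]  2  'aa'
   3  s[23:],s[17:]  3  'aad'
   4  s[17:],s[21:]  1  'a'
   5  s[21:],s[15:]  5  'abaad'
   6  s[15:],s[2:]  1  'a'
   7  s[2:],s[11:]  2  'ac'
   8  s[11:],s[4:]  3  'acc'
   9  s[4:],s[24:]  1  'a'
  10  s[24:],s[18:]  2  'ad'
  11  s[18:],s[22:]  0  ''
  12  s[22:],s[16:]  4  'baad'
  13  s[16:],s[7:]  1  'b'
  14  s[7:],s[26:]  1  'b'
  15  s[26:],s[8:]  1  'b'
  16  s[8:],s[27:]  0  ''
  17  s[27:],s[13:]  1  'c'
  18  s[13:],s[20:]  2  'ca'
  19  s[20:],s[10:]  2  'ca'
  20  s[10:],s[3:]  4  'cacc'
  21  s[3:],s[6:]  1  'c'
  22  s[6:],s[12:]  1  'c'
  23  s[12:],s[5:]  2  'cc'
  24  s[5:],s[0:]  0  ''
  25  s[0:],s[25:]  1  'd'
  26  s[25:],s[19:]  1  'd'
  27  s[19:],s[9:]  3  'dca'

[0, 2, 2, 3, 1, 5, 1, 2, 3, 1, 2, 0, 4, 1, 1, 1, 0, 1, 2, 2, 4, 1, 1, 2, 0, 1, 1, 3]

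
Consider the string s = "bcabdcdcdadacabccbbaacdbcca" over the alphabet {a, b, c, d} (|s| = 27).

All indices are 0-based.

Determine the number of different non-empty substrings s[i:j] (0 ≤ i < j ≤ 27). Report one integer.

sorted suffixes:
  #0 SA[0]=26  'a'
  #1 SA[1]=19  'aacdbcca'
  #2 SA[2]=13  'abccbbaacdbcca'
  #3 SA[3]=2  'abdcdcdadacabccbbaacdbcca'
  #4 SA[4]=11  'acabccbbaacdbcca'
  #5 SA[5]=20  'acdbcca'
  #6 SA[6]=9  'adacabccbbaacdbcca'
  #7 SA[7]=18  'baacdbcca'
  #8 SA[8]=17  'bbaacdbcca'
  #9 SA[9]=0  'bcabdcdcdadacabccbbaacdbcca'
  #10 SA[10]=23  'bcca'
  #11 SA[11]=14  'bccbbaacdbcca'
  #12 SA[12]=3  'bdcdcdadacabccbbaacdbcca'
  #13 SA[13]=25  'ca'
  #14 SA[14]=12  'cabccbbaacdbcca'
  #15 SA[15]=1  'cabdcdcdadacabccbbaacdbcca'
  #16 SA[16]=16  'cbbaacdbcca'
  #17 SA[17]=24  'cca'
  #18 SA[18]=15  'ccbbaacdbcca'
  #19 SA[19]=7  'cdadacabccbbaacdbcca'
  #20 SA[20]=21  'cdbcca'
  #21 SA[21]=5  'cdcdadacabccbbaacdbcca'
  #22 SA[22]=10  'dacabccbbaacdbcca'
  #23 SA[23]=8  'dadacabccbbaacdbcca'
  #24 SA[24]=22  'dbcca'
  #25 SA[25]=6  'dcdadacabccbbaacdbcca'
  #26 SA[26]=4  'dcdcdadacabccbbaacdbcca'

SA = [26, 19, 13, 2, 11, 20, 9, 18, 17, 0, 23, 14, 3, 25, 12, 1, 16, 24, 15, 7, 21, 5, 10, 8, 22, 6, 4]
rank  pair      lcp
   1  s[26:],s[19:]  1  'a'
   2  s[19:],s[13:]  1  'a'
   3  s[13:],s[2:]  2  'ab'
   4  s[2:],s[11:]  1  'a'
   5  s[11:],s[20:]  2  'ac'
   6  s[20:],s[9:]  1  'a'
   7  s[9:],s[18:]  0  ''
   8  s[18:],s[17:]  1  'b'
   9  s[17:],s[0:]  1  'b'
  10  s[0:],s[23:]  2  'bc'
  11  s[23:],s[14:]  3  'bcc'
  12  s[14:],s[3:]  1  'b'
  13  s[3:],s[25:]  0  ''
  14  s[25:],s[12:]  2  'ca'
  15  s[12:],s[1:]  3  'cab'
  16  s[1:],s[16:]  1  'c'
  17  s[16:],s[24:]  1  'c'
  18  s[24:],s[15:]  2  'cc'
  19  s[15:],s[7:]  1  'c'
  20  s[7:],s[21:]  2  'cd'
  21  s[21:],s[5:]  2  'cd'
  22  s[5:],s[10:]  0  ''
  23  s[10:],s[8:]  2  'da'
  24  s[8:],s[22:]  1  'd'
  25  s[22:],s[6:]  1  'd'
  26  s[6:],s[4:]  3  'dcd'

n(n+1)/2 = 27·28/2 = 378
Σ LCP = 0 + 1 + 1 + 2 + 1 + 2 + 1 + 0 + 1 + 1 + 2 + 3 + 1 + 0 + 2 + 3 + 1 + 1 + 2 + 1 + 2 + 2 + 0 + 2 + 1 + 1 + 3 = 37
distinct = 378 − 37 = 341

341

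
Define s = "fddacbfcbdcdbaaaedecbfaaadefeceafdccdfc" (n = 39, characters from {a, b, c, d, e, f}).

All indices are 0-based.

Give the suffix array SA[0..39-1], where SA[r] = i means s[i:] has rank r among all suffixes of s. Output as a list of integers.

sorted suffixes:
  #0 SA[0]=22  'aaadefeceafdccdfc'
  #1 SA[1]=13  'aaaedecbfaaadefeceafdccdfc'
  #2 SA[2]=23  'aadefeceafdccdfc'
  #3 SA[3]=14  'aaedecbfaaadefeceafdccdfc'
  #4 SA[4]=3  'acbfcbdcdbaaaedecbfaaadefeceafdccdfc'
  #5 SA[5]=24  'adefeceafdccdfc'
  #6 SA[6]=15  'aedecbfaaadefeceafdccdfc'
  #7 SA[7]=31  'afdccdfc'
  #8 SA[8]=12  'baaaedecbfaaadefeceafdccdfc'
  #9 SA[9]=8  'bdcdbaaaedecbfaaadefeceafdccdfc'
  #10 SA[10]=20  'bfaaadefeceafdccdfc'
  #11 SA[11]=5  'bfcbdcdbaaaedecbfaaadefeceafdccdfc'
  #12 SA[12]=38  'c'
  #13 SA[13]=7  'cbdcdbaaaedecbfaaadefeceafdccdfc'
  #14 SA[14]=19  'cbfaaadefeceafdccdfc'
  #15 SA[15]=4  'cbfcbdcdbaaaedecbfaaadefeceafdccdfc'
  #16 SA[16]=34  'ccdfc'
  #17 SA[17]=10  'cdbaaaedecbfaaadefeceafdccdfc'
  #18 SA[18]=35  'cdfc'
  #19 SA[19]=29  'ceafdccdfc'
  #20 SA[20]=2  'dacbfcbdcdbaaaedecbfaaadefeceafdccdfc'
  #21 SA[21]=11  'dbaaaedecbfaaadefeceafdccdfc'
  #22 SA[22]=33  'dccdfc'
  #23 SA[23]=9  'dcdbaaaedecbfaaadefeceafdccdfc'
  #24 SA[24]=1  'ddacbfcbdcdbaaaedecbfaaadefeceafdccdfc'
  #25 SA[25]=17  'decbfaaadefeceafdccdfc'
  #26 SA[26]=25  'defeceafdccdfc'
  #27 SA[27]=36  'dfc'
  #28 SA[28]=30  'eafdccdfc'
  #29 SA[29]=18  'ecbfaaadefeceafdccdfc'
  #30 SA[30]=28  'eceafdccdfc'
  #31 SA[31]=16  'edecbfaaadefeceafdccdfc'
  #32 SA[32]=26  'efeceafdccdfc'
  #33 SA[33]=21  'faaadefeceafdccdfc'
  #34 SA[34]=37  'fc'
  #35 SA[35]=6  'fcbdcdbaaaedecbfaaadefeceafdccdfc'
  #36 SA[36]=32  'fdccdfc'
  #37 SA[37]=0  'fddacbfcbdcdbaaaedecbfaaadefeceafdccdfc'
  #38 SA[38]=27  'feceafdccdfc'

[22, 13, 23, 14, 3, 24, 15, 31, 12, 8, 20, 5, 38, 7, 19, 4, 34, 10, 35, 29, 2, 11, 33, 9, 1, 17, 25, 36, 30, 18, 28, 16, 26, 21, 37, 6, 32, 0, 27]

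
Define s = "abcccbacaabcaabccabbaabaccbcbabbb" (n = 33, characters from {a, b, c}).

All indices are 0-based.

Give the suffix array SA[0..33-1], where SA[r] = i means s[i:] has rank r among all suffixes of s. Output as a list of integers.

[20, 8, 12, 21, 17, 29, 9, 13, 0, 6, 23, 32, 19, 28, 5, 22, 31, 18, 30, 10, 26, 14, 1, 7, 11, 16, 27, 4, 25, 15, 3, 24, 2]

rank→(start, suffix):
  0 → (20, 'aabaccbcbabbb')
  1 → (8, 'aabcaabccabbaabaccbcbabbb')
  2 → (12, 'aabccabbaabaccbcbabbb')
  3 → (21, 'abaccbcbabbb')
  4 → (17, 'abbaabaccbcbabbb')
  5 → (29, 'abbb')
  6 → (9, 'abcaabccabbaabaccbcbabbb')
  7 → (13, 'abccabbaabaccbcbabbb')
  8 → (0, 'abcccbacaabcaabccabbaabaccbcbabbb')
  9 → (6, 'acaabcaabccabbaabaccbcbabbb')
  10 → (23, 'accbcbabbb')
  11 → (32, 'b')
  12 → (19, 'baabaccbcbabbb')
  13 → (28, 'babbb')
  14 → (5, 'bacaabcaabccabbaabaccbcbabbb')
  15 → (22, 'baccbcbabbb')
  16 → (31, 'bb')
  17 → (18, 'bbaabaccbcbabbb')
  18 → (30, 'bbb')
  19 → (10, 'bcaabccabbaabaccbcbabbb')
  20 → (26, 'bcbabbb')
  21 → (14, 'bccabbaabaccbcbabbb')
  22 → (1, 'bcccbacaabcaabccabbaabaccbcbabbb')
  23 → (7, 'caabcaabccabbaabaccbcbabbb')
  24 → (11, 'caabccabbaabaccbcbabbb')
  25 → (16, 'cabbaabaccbcbabbb')
  26 → (27, 'cbabbb')
  27 → (4, 'cbacaabcaabccabbaabaccbcbabbb')
  28 → (25, 'cbcbabbb')
  29 → (15, 'ccabbaabaccbcbabbb')
  30 → (3, 'ccbacaabcaabccabbaabaccbcbabbb')
  31 → (24, 'ccbcbabbb')
  32 → (2, 'cccbacaabcaabccabbaabaccbcbabbb')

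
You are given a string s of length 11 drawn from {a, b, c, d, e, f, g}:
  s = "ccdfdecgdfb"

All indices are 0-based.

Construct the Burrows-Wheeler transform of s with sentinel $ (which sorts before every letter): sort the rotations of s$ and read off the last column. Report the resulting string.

bf$cefgcdddc

rank  rotation      last
    0  $ccdfdecgdfb  b
    1  b$ccdfdecgdf  f
    2  ccdfdecgdfb$  $
    3  cdfdecgdfb$c  c
    4  cgdfb$ccdfde  e
    5  decgdfb$ccdf  f
    6  dfb$ccdfdecg  g
    7  dfdecgdfb$cc  c
    8  ecgdfb$ccdfd  d
    9  fb$ccdfdecgd  d
   10  fdecgdfb$ccd  d
   11  gdfb$ccdfdec  c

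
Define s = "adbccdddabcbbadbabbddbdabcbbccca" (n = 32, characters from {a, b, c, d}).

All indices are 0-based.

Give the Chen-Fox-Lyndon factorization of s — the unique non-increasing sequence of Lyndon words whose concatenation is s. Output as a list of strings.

["adbccddd", "abcbbadb", "abbddbdabcbbccc", "a"]

emit factor 1: 'adbccddd' (i=0, period=8)
emit factor 2: 'abcbbadb' (i=8, period=8)
emit factor 3: 'abbddbdabcbbccc' (i=16, period=15)
emit factor 4: 'a' (i=31, period=1)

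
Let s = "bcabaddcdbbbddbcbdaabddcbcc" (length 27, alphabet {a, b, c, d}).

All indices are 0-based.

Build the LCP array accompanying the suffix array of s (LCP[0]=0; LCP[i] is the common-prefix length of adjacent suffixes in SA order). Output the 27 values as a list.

rank→(start, suffix):
  0 → (18, 'aabddcbcc')
  1 → (2, 'abaddcdbbbddbcbdaabddcbcc')
  2 → (19, 'abddcbcc')
  3 → (4, 'addcdbbbddbcbdaabddcbcc')
  4 → (3, 'baddcdbbbddbcbdaabddcbcc')
  5 → (9, 'bbbddbcbdaabddcbcc')
  6 → (10, 'bbddbcbdaabddcbcc')
  7 → (0, 'bcabaddcdbbbddbcbdaabddcbcc')
  8 → (14, 'bcbdaabddcbcc')
  9 → (24, 'bcc')
  10 → (16, 'bdaabddcbcc')
  11 → (11, 'bddbcbdaabddcbcc')
  12 → (20, 'bddcbcc')
  13 → (26, 'c')
  14 → (1, 'cabaddcdbbbddbcbdaabddcbcc')
  15 → (23, 'cbcc')
  16 → (15, 'cbdaabddcbcc')
  17 → (25, 'cc')
  18 → (7, 'cdbbbddbcbdaabddcbcc')
  19 → (17, 'daabddcbcc')
  20 → (8, 'dbbbddbcbdaabddcbcc')
  21 → (13, 'dbcbdaabddcbcc')
  22 → (22, 'dcbcc')
  23 → (6, 'dcdbbbddbcbdaabddcbcc')
  24 → (12, 'ddbcbdaabddcbcc')
  25 → (21, 'ddcbcc')
  26 → (5, 'ddcdbbbddbcbdaabddcbcc')

SA = [18, 2, 19, 4, 3, 9, 10, 0, 14, 24, 16, 11, 20, 26, 1, 23, 15, 25, 7, 17, 8, 13, 22, 6, 12, 21, 5]
[i] adj suffixes → lcp
  [1] 18/2 → 1 ('a')
  [2] 2/19 → 2 ('ab')
  [3] 19/4 → 1 ('a')
  [4] 4/3 → 0 ('')
  [5] 3/9 → 1 ('b')
  [6] 9/10 → 2 ('bb')
  [7] 10/0 → 1 ('b')
  [8] 0/14 → 2 ('bc')
  [9] 14/24 → 2 ('bc')
  [10] 24/16 → 1 ('b')
  [11] 16/11 → 2 ('bd')
  [12] 11/20 → 3 ('bdd')
  [13] 20/26 → 0 ('')
  [14] 26/1 → 1 ('c')
  [15] 1/23 → 1 ('c')
  [16] 23/15 → 2 ('cb')
  [17] 15/25 → 1 ('c')
  [18] 25/7 → 1 ('c')
  [19] 7/17 → 0 ('')
  [20] 17/8 → 1 ('d')
  [21] 8/13 → 2 ('db')
  [22] 13/22 → 1 ('d')
  [23] 22/6 → 2 ('dc')
  [24] 6/12 → 1 ('d')
  [25] 12/21 → 2 ('dd')
  [26] 21/5 → 3 ('ddc')

[0, 1, 2, 1, 0, 1, 2, 1, 2, 2, 1, 2, 3, 0, 1, 1, 2, 1, 1, 0, 1, 2, 1, 2, 1, 2, 3]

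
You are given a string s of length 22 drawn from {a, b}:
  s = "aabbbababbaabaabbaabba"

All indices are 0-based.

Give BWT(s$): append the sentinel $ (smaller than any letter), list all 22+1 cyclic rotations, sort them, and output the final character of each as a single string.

rank  rotation                 last
    0  $aabbbababbaabaabbaabba  a
    1  a$aabbbababbaabaabbaabb  b
    2  aabaabbaabba$aabbbababb  b
    3  aabba$aabbbababbaabaabb  b
    4  aabbaabba$aabbbababbaab  b
    5  aabbbababbaabaabbaabba$  $
    6  abaabbaabba$aabbbababba  a
    7  ababbaabaabbaabba$aabbb  b
    8  abba$aabbbababbaabaabba  a
    9  abbaabaabbaabba$aabbbab  b
   10  abbaabba$aabbbababbaaba  a
   11  abbbababbaabaabbaabba$a  a
   12  ba$aabbbababbaabaabbaab  b
   13  baabaabbaabba$aabbbabab  b
   14  baabba$aabbbababbaabaab  b
   15  baabbaabba$aabbbababbaa  a
   16  bababbaabaabbaabba$aabb  b
   17  babbaabaabbaabba$aabbba  a
   18  bba$aabbbababbaabaabbaa  a
   19  bbaabaabbaabba$aabbbaba  a
   20  bbaabba$aabbbababbaabaa  a
   21  bbababbaabaabbaabba$aab  b
   22  bbbababbaabaabbaabba$aa  a

abbbb$ababaabbbabaaaaba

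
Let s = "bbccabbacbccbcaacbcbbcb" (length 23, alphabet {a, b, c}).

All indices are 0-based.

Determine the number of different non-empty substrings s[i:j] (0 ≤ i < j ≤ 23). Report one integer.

rank→(start, suffix):
  0 → (14, 'aacbcbbcb')
  1 → (4, 'abbacbccbcaacbcbbcb')
  2 → (15, 'acbcbbcb')
  3 → (7, 'acbccbcaacbcbbcb')
  4 → (22, 'b')
  5 → (6, 'bacbccbcaacbcbbcb')
  6 → (5, 'bbacbccbcaacbcbbcb')
  7 → (19, 'bbcb')
  8 → (0, 'bbccabbacbccbcaacbcbbcb')
  9 → (12, 'bcaacbcbbcb')
  10 → (20, 'bcb')
  11 → (17, 'bcbbcb')
  12 → (1, 'bccabbacbccbcaacbcbbcb')
  13 → (9, 'bccbcaacbcbbcb')
  14 → (13, 'caacbcbbcb')
  15 → (3, 'cabbacbccbcaacbcbbcb')
  16 → (21, 'cb')
  17 → (18, 'cbbcb')
  18 → (11, 'cbcaacbcbbcb')
  19 → (16, 'cbcbbcb')
  20 → (8, 'cbccbcaacbcbbcb')
  21 → (2, 'ccabbacbccbcaacbcbbcb')
  22 → (10, 'ccbcaacbcbbcb')

SA = [14, 4, 15, 7, 22, 6, 5, 19, 0, 12, 20, 17, 1, 9, 13, 3, 21, 18, 11, 16, 8, 2, 10]
[i] adj suffixes → lcp
  [1] 14/4 → 1 ('a')
  [2] 4/15 → 1 ('a')
  [3] 15/7 → 4 ('acbc')
  [4] 7/22 → 0 ('')
  [5] 22/6 → 1 ('b')
  [6] 6/5 → 1 ('b')
  [7] 5/19 → 2 ('bb')
  [8] 19/0 → 3 ('bbc')
  [9] 0/12 → 1 ('b')
  [10] 12/20 → 2 ('bc')
  [11] 20/17 → 3 ('bcb')
  [12] 17/1 → 2 ('bc')
  [13] 1/9 → 3 ('bcc')
  [14] 9/13 → 0 ('')
  [15] 13/3 → 2 ('ca')
  [16] 3/21 → 1 ('c')
  [17] 21/18 → 2 ('cb')
  [18] 18/11 → 2 ('cb')
  [19] 11/16 → 3 ('cbc')
  [20] 16/8 → 3 ('cbc')
  [21] 8/2 → 1 ('c')
  [22] 2/10 → 2 ('cc')

n(n+1)/2 = 23·24/2 = 276
Σ LCP = 0 + 1 + 1 + 4 + 0 + 1 + 1 + 2 + 3 + 1 + 2 + 3 + 2 + 3 + 0 + 2 + 1 + 2 + 2 + 3 + 3 + 1 + 2 = 40
distinct = 276 − 40 = 236

236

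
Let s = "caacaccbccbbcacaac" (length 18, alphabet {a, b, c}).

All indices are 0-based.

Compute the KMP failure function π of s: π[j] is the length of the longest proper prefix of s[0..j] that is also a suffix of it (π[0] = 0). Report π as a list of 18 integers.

[0, 0, 0, 1, 2, 1, 1, 0, 1, 1, 0, 0, 1, 2, 1, 2, 3, 4]

π[0] = 0
j=1 s[j]='a': π[1]=0 (border '')
j=2 s[j]='a': π[2]=0 (border '')
j=3 s[j]='c': π[3]=1 (border 'c')
j=4 s[j]='a': π[4]=2 (border 'ca')
j=5 s[j]='c': k: 2→0; π[5]=1 (border 'c')
j=6 s[j]='c': k: 1→0; π[6]=1 (border 'c')
j=7 s[j]='b': k: 1→0; π[7]=0 (border '')
j=8 s[j]='c': π[8]=1 (border 'c')
j=9 s[j]='c': k: 1→0; π[9]=1 (border 'c')
j=10 s[j]='b': k: 1→0; π[10]=0 (border '')
j=11 s[j]='b': π[11]=0 (border '')
j=12 s[j]='c': π[12]=1 (border 'c')
j=13 s[j]='a': π[13]=2 (border 'ca')
j=14 s[j]='c': k: 2→0; π[14]=1 (border 'c')
j=15 s[j]='a': π[15]=2 (border 'ca')
j=16 s[j]='a': π[16]=3 (border 'caa')
j=17 s[j]='c': π[17]=4 (border 'caac')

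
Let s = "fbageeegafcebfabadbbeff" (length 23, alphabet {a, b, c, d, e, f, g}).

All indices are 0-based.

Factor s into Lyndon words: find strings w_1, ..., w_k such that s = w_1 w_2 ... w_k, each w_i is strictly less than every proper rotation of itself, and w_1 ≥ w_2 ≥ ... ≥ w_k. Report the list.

emit factor 1: 'f' (i=0, period=1)
emit factor 2: 'b' (i=1, period=1)
emit factor 3: 'ageeeg' (i=2, period=6)
emit factor 4: 'afcebf' (i=8, period=6)
emit factor 5: 'abadbbeff' (i=14, period=9)

["f", "b", "ageeeg", "afcebf", "abadbbeff"]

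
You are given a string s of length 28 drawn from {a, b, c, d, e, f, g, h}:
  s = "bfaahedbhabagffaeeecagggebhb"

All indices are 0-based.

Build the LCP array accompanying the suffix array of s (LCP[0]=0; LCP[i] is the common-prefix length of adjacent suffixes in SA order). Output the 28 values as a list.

[0, 1, 1, 1, 2, 1, 0, 1, 1, 1, 2, 0, 0, 0, 1, 1, 1, 2, 0, 2, 1, 0, 1, 1, 2, 0, 1, 1]

sorted suffixes:
  #0 SA[0]=2  'aahedbhabagffaeeecagggebhb'
  #1 SA[1]=9  'abagffaeeecagggebhb'
  #2 SA[2]=15  'aeeecagggebhb'
  #3 SA[3]=11  'agffaeeecagggebhb'
  #4 SA[4]=20  'agggebhb'
  #5 SA[5]=3  'ahedbhabagffaeeecagggebhb'
  #6 SA[6]=27  'b'
  #7 SA[7]=10  'bagffaeeecagggebhb'
  #8 SA[8]=0  'bfaahedbhabagffaeeecagggebhb'
  #9 SA[9]=7  'bhabagffaeeecagggebhb'
  #10 SA[10]=25  'bhb'
  #11 SA[11]=19  'cagggebhb'
  #12 SA[12]=6  'dbhabagffaeeecagggebhb'
  #13 SA[13]=24  'ebhb'
  #14 SA[14]=18  'ecagggebhb'
  #15 SA[15]=5  'edbhabagffaeeecagggebhb'
  #16 SA[16]=17  'eecagggebhb'
  #17 SA[17]=16  'eeecagggebhb'
  #18 SA[18]=1  'faahedbhabagffaeeecagggebhb'
  #19 SA[19]=14  'faeeecagggebhb'
  #20 SA[20]=13  'ffaeeecagggebhb'
  #21 SA[21]=23  'gebhb'
  #22 SA[22]=12  'gffaeeecagggebhb'
  #23 SA[23]=22  'ggebhb'
  #24 SA[24]=21  'gggebhb'
  #25 SA[25]=8  'habagffaeeecagggebhb'
  #26 SA[26]=26  'hb'
  #27 SA[27]=4  'hedbhabagffaeeecagggebhb'

SA = [2, 9, 15, 11, 20, 3, 27, 10, 0, 7, 25, 19, 6, 24, 18, 5, 17, 16, 1, 14, 13, 23, 12, 22, 21, 8, 26, 4]
[i] adj suffixes → lcp
  [1] 2/9 → 1 ('a')
  [2] 9/15 → 1 ('a')
  [3] 15/11 → 1 ('a')
  [4] 11/20 → 2 ('ag')
  [5] 20/3 → 1 ('a')
  [6] 3/27 → 0 ('')
  [7] 27/10 → 1 ('b')
  [8] 10/0 → 1 ('b')
  [9] 0/7 → 1 ('b')
  [10] 7/25 → 2 ('bh')
  [11] 25/19 → 0 ('')
  [12] 19/6 → 0 ('')
  [13] 6/24 → 0 ('')
  [14] 24/18 → 1 ('e')
  [15] 18/5 → 1 ('e')
  [16] 5/17 → 1 ('e')
  [17] 17/16 → 2 ('ee')
  [18] 16/1 → 0 ('')
  [19] 1/14 → 2 ('fa')
  [20] 14/13 → 1 ('f')
  [21] 13/23 → 0 ('')
  [22] 23/12 → 1 ('g')
  [23] 12/22 → 1 ('g')
  [24] 22/21 → 2 ('gg')
  [25] 21/8 → 0 ('')
  [26] 8/26 → 1 ('h')
  [27] 26/4 → 1 ('h')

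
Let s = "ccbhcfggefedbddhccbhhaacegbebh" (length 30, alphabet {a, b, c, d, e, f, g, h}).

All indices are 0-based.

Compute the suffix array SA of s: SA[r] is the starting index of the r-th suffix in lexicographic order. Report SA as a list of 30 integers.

[21, 22, 12, 26, 28, 2, 18, 1, 17, 0, 16, 23, 4, 11, 13, 14, 27, 10, 8, 24, 9, 5, 25, 7, 6, 29, 20, 15, 3, 19]

rank→(start, suffix):
  0 → (21, 'aacegbebh')
  1 → (22, 'acegbebh')
  2 → (12, 'bddhccbhhaacegbebh')
  3 → (26, 'bebh')
  4 → (28, 'bh')
  5 → (2, 'bhcfggefedbddhccbhhaacegbebh')
  6 → (18, 'bhhaacegbebh')
  7 → (1, 'cbhcfggefedbddhccbhhaacegbebh')
  8 → (17, 'cbhhaacegbebh')
  9 → (0, 'ccbhcfggefedbddhccbhhaacegbebh')
  10 → (16, 'ccbhhaacegbebh')
  11 → (23, 'cegbebh')
  12 → (4, 'cfggefedbddhccbhhaacegbebh')
  13 → (11, 'dbddhccbhhaacegbebh')
  14 → (13, 'ddhccbhhaacegbebh')
  15 → (14, 'dhccbhhaacegbebh')
  16 → (27, 'ebh')
  17 → (10, 'edbddhccbhhaacegbebh')
  18 → (8, 'efedbddhccbhhaacegbebh')
  19 → (24, 'egbebh')
  20 → (9, 'fedbddhccbhhaacegbebh')
  21 → (5, 'fggefedbddhccbhhaacegbebh')
  22 → (25, 'gbebh')
  23 → (7, 'gefedbddhccbhhaacegbebh')
  24 → (6, 'ggefedbddhccbhhaacegbebh')
  25 → (29, 'h')
  26 → (20, 'haacegbebh')
  27 → (15, 'hccbhhaacegbebh')
  28 → (3, 'hcfggefedbddhccbhhaacegbebh')
  29 → (19, 'hhaacegbebh')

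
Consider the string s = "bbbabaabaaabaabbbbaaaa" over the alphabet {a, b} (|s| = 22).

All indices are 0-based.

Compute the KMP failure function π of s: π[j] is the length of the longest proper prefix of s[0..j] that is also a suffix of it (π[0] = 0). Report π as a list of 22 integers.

π[0] = 0
j=1 s[j]='b': π[1]=1 (border 'b')
j=2 s[j]='b': π[2]=2 (border 'bb')
j=3 s[j]='a': k: 2→1→0; π[3]=0 (border '')
j=4 s[j]='b': π[4]=1 (border 'b')
j=5 s[j]='a': k: 1→0; π[5]=0 (border '')
j=6 s[j]='a': π[6]=0 (border '')
j=7 s[j]='b': π[7]=1 (border 'b')
j=8 s[j]='a': k: 1→0; π[8]=0 (border '')
j=9 s[j]='a': π[9]=0 (border '')
j=10 s[j]='a': π[10]=0 (border '')
j=11 s[j]='b': π[11]=1 (border 'b')
j=12 s[j]='a': k: 1→0; π[12]=0 (border '')
j=13 s[j]='a': π[13]=0 (border '')
j=14 s[j]='b': π[14]=1 (border 'b')
j=15 s[j]='b': π[15]=2 (border 'bb')
j=16 s[j]='b': π[16]=3 (border 'bbb')
j=17 s[j]='b': k: 3→2; π[17]=3 (border 'bbb')
j=18 s[j]='a': π[18]=4 (border 'bbba')
j=19 s[j]='a': k: 4→0; π[19]=0 (border '')
j=20 s[j]='a': π[20]=0 (border '')
j=21 s[j]='a': π[21]=0 (border '')

[0, 1, 2, 0, 1, 0, 0, 1, 0, 0, 0, 1, 0, 0, 1, 2, 3, 3, 4, 0, 0, 0]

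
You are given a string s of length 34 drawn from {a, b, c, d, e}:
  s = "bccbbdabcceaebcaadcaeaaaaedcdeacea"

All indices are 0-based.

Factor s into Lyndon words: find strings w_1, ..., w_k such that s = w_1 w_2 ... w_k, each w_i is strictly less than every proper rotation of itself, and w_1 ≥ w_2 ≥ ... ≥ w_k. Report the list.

["bcc", "bbd", "abcceaebc", "aadcae", "aaaaedcdeace", "a"]

emit factor 1: 'bcc' (i=0, period=3)
emit factor 2: 'bbd' (i=3, period=3)
emit factor 3: 'abcceaebc' (i=6, period=9)
emit factor 4: 'aadcae' (i=15, period=6)
emit factor 5: 'aaaaedcdeace' (i=21, period=12)
emit factor 6: 'a' (i=33, period=1)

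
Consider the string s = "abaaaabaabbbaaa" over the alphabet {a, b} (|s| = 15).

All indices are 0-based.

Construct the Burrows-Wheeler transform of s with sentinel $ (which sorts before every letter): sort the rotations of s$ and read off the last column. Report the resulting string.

aaabbaab$aabaaba

rank  rotation          last
    0  $abaaaabaabbbaaa  a
    1  a$abaaaabaabbbaa  a
    2  aa$abaaaabaabbba  a
    3  aaa$abaaaabaabbb  b
    4  aaaabaabbbaaa$ab  b
    5  aaabaabbbaaa$aba  a
    6  aabaabbbaaa$abaa  a
    7  aabbbaaa$abaaaab  b
    8  abaaaabaabbbaaa$  $
    9  abaabbbaaa$abaaa  a
   10  abbbaaa$abaaaaba  a
   11  baaa$abaaaabaabb  b
   12  baaaabaabbbaaa$a  a
   13  baabbbaaa$abaaaa  a
   14  bbaaa$abaaaabaab  b
   15  bbbaaa$abaaaabaa  a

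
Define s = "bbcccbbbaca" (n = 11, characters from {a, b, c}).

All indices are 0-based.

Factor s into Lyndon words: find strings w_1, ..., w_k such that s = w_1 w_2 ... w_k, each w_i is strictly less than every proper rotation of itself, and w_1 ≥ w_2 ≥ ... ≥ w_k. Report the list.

emit factor 1: 'bbccc' (i=0, period=5)
emit factor 2: 'b' (i=5, period=1)
emit factor 3: 'b' (i=6, period=1)
emit factor 4: 'b' (i=7, period=1)
emit factor 5: 'ac' (i=8, period=2)
emit factor 6: 'a' (i=10, period=1)

["bbccc", "b", "b", "b", "ac", "a"]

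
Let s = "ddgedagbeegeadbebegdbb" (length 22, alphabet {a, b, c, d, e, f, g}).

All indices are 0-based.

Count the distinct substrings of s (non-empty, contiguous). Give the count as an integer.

231

rank | idx | suffix
   0 |  12 | adbebegdbb
   1 |   5 | agbeegeadbebegdbb
   2 |  21 | b
   3 |  20 | bb
   4 |  14 | bebegdbb
   5 |   7 | beegeadbebegdbb
   6 |  16 | begdbb
   7 |   4 | dagbeegeadbebegdbb
   8 |  19 | dbb
   9 |  13 | dbebegdbb
  10 |   0 | ddgedagbeegeadbebegdbb
  11 |   1 | dgedagbeegeadbebegdbb
  12 |  11 | eadbebegdbb
  13 |  15 | ebegdbb
  14 |   3 | edagbeegeadbebegdbb
  15 |   8 | eegeadbebegdbb
  16 |  17 | egdbb
  17 |   9 | egeadbebegdbb
  18 |   6 | gbeegeadbebegdbb
  19 |  18 | gdbb
  20 |  10 | geadbebegdbb
  21 |   2 | gedagbeegeadbebegdbb

SA = [12, 5, 21, 20, 14, 7, 16, 4, 19, 13, 0, 1, 11, 15, 3, 8, 17, 9, 6, 18, 10, 2]
i: (SA[i-1],SA[i]) lcp shared
  1: (12,5) 1 'a'
  2: (5,21) 0 ''
  3: (21,20) 1 'b'
  4: (20,14) 1 'b'
  5: (14,7) 2 'be'
  6: (7,16) 2 'be'
  7: (16,4) 0 ''
  8: (4,19) 1 'd'
  9: (19,13) 2 'db'
  10: (13,0) 1 'd'
  11: (0,1) 1 'd'
  12: (1,11) 0 ''
  13: (11,15) 1 'e'
  14: (15,3) 1 'e'
  15: (3,8) 1 'e'
  16: (8,17) 1 'e'
  17: (17,9) 2 'eg'
  18: (9,6) 0 ''
  19: (6,18) 1 'g'
  20: (18,10) 1 'g'
  21: (10,2) 2 'ge'

n(n+1)/2 = 22·23/2 = 253
Σ LCP = 0 + 1 + 0 + 1 + 1 + 2 + 2 + 0 + 1 + 2 + 1 + 1 + 0 + 1 + 1 + 1 + 1 + 2 + 0 + 1 + 1 + 2 = 22
distinct = 253 − 22 = 231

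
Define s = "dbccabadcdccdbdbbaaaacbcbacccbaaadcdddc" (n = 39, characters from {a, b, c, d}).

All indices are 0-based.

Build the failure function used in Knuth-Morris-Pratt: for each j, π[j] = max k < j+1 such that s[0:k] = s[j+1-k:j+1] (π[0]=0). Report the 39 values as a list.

[0, 0, 0, 0, 0, 0, 0, 1, 0, 1, 0, 0, 1, 2, 1, 2, 0, 0, 0, 0, 0, 0, 0, 0, 0, 0, 0, 0, 0, 0, 0, 0, 0, 1, 0, 1, 1, 1, 0]

π[0] = 0
j=1 s[j]='b': π[1]=0 (border '')
j=2 s[j]='c': π[2]=0 (border '')
j=3 s[j]='c': π[3]=0 (border '')
j=4 s[j]='a': π[4]=0 (border '')
j=5 s[j]='b': π[5]=0 (border '')
j=6 s[j]='a': π[6]=0 (border '')
j=7 s[j]='d': π[7]=1 (border 'd')
j=8 s[j]='c': k: 1→0; π[8]=0 (border '')
j=9 s[j]='d': π[9]=1 (border 'd')
j=10 s[j]='c': k: 1→0; π[10]=0 (border '')
j=11 s[j]='c': π[11]=0 (border '')
j=12 s[j]='d': π[12]=1 (border 'd')
j=13 s[j]='b': π[13]=2 (border 'db')
j=14 s[j]='d': k: 2→0; π[14]=1 (border 'd')
j=15 s[j]='b': π[15]=2 (border 'db')
j=16 s[j]='b': k: 2→0; π[16]=0 (border '')
j=17 s[j]='a': π[17]=0 (border '')
j=18 s[j]='a': π[18]=0 (border '')
j=19 s[j]='a': π[19]=0 (border '')
j=20 s[j]='a': π[20]=0 (border '')
j=21 s[j]='c': π[21]=0 (border '')
j=22 s[j]='b': π[22]=0 (border '')
j=23 s[j]='c': π[23]=0 (border '')
j=24 s[j]='b': π[24]=0 (border '')
j=25 s[j]='a': π[25]=0 (border '')
j=26 s[j]='c': π[26]=0 (border '')
j=27 s[j]='c': π[27]=0 (border '')
j=28 s[j]='c': π[28]=0 (border '')
j=29 s[j]='b': π[29]=0 (border '')
j=30 s[j]='a': π[30]=0 (border '')
j=31 s[j]='a': π[31]=0 (border '')
j=32 s[j]='a': π[32]=0 (border '')
j=33 s[j]='d': π[33]=1 (border 'd')
j=34 s[j]='c': k: 1→0; π[34]=0 (border '')
j=35 s[j]='d': π[35]=1 (border 'd')
j=36 s[j]='d': k: 1→0; π[36]=1 (border 'd')
j=37 s[j]='d': k: 1→0; π[37]=1 (border 'd')
j=38 s[j]='c': k: 1→0; π[38]=0 (border '')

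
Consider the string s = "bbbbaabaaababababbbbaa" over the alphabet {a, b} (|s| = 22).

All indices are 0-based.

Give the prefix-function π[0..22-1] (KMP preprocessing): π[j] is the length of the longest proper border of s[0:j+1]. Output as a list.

π[0] = 0
j=1 s[j]='b': π[1]=1 (border 'b')
j=2 s[j]='b': π[2]=2 (border 'bb')
j=3 s[j]='b': π[3]=3 (border 'bbb')
j=4 s[j]='a': k: 3→2→1→0; π[4]=0 (border '')
j=5 s[j]='a': π[5]=0 (border '')
j=6 s[j]='b': π[6]=1 (border 'b')
j=7 s[j]='a': k: 1→0; π[7]=0 (border '')
j=8 s[j]='a': π[8]=0 (border '')
j=9 s[j]='a': π[9]=0 (border '')
j=10 s[j]='b': π[10]=1 (border 'b')
j=11 s[j]='a': k: 1→0; π[11]=0 (border '')
j=12 s[j]='b': π[12]=1 (border 'b')
j=13 s[j]='a': k: 1→0; π[13]=0 (border '')
j=14 s[j]='b': π[14]=1 (border 'b')
j=15 s[j]='a': k: 1→0; π[15]=0 (border '')
j=16 s[j]='b': π[16]=1 (border 'b')
j=17 s[j]='b': π[17]=2 (border 'bb')
j=18 s[j]='b': π[18]=3 (border 'bbb')
j=19 s[j]='b': π[19]=4 (border 'bbbb')
j=20 s[j]='a': π[20]=5 (border 'bbbba')
j=21 s[j]='a': π[21]=6 (border 'bbbbaa')

[0, 1, 2, 3, 0, 0, 1, 0, 0, 0, 1, 0, 1, 0, 1, 0, 1, 2, 3, 4, 5, 6]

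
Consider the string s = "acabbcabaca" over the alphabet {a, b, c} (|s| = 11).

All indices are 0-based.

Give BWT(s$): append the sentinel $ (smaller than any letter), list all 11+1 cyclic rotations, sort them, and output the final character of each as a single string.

rank  rotation      last
    0  $acabbcabaca  a
    1  a$acabbcabac  c
    2  abaca$acabbc  c
    3  abbcabaca$ac  c
    4  aca$acabbcab  b
    5  acabbcabaca$  $
    6  baca$acabbca  a
    7  bbcabaca$aca  a
    8  bcabaca$acab  b
    9  ca$acabbcaba  a
   10  cabaca$acabb  b
   11  cabbcabaca$a  a

acccb$aababa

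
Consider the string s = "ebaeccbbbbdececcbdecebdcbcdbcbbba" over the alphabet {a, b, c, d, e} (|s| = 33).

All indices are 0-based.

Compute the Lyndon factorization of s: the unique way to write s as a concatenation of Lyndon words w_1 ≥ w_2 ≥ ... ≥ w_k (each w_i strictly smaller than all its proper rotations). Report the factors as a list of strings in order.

["e", "b", "aeccbbbbdececcbdecebdcbcdbcbbb", "a"]

emit factor 1: 'e' (i=0, period=1)
emit factor 2: 'b' (i=1, period=1)
emit factor 3: 'aeccbbbbdececcbdecebdcbcdbcbbb' (i=2, period=30)
emit factor 4: 'a' (i=32, period=1)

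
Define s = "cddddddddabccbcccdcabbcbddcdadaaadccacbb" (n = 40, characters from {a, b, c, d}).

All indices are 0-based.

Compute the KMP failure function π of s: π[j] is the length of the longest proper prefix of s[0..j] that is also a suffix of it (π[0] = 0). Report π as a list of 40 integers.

π[0] = 0
j=1 s[j]='d': π[1]=0 (border '')
j=2 s[j]='d': π[2]=0 (border '')
j=3 s[j]='d': π[3]=0 (border '')
j=4 s[j]='d': π[4]=0 (border '')
j=5 s[j]='d': π[5]=0 (border '')
j=6 s[j]='d': π[6]=0 (border '')
j=7 s[j]='d': π[7]=0 (border '')
j=8 s[j]='d': π[8]=0 (border '')
j=9 s[j]='a': π[9]=0 (border '')
j=10 s[j]='b': π[10]=0 (border '')
j=11 s[j]='c': π[11]=1 (border 'c')
j=12 s[j]='c': k: 1→0; π[12]=1 (border 'c')
j=13 s[j]='b': k: 1→0; π[13]=0 (border '')
j=14 s[j]='c': π[14]=1 (border 'c')
j=15 s[j]='c': k: 1→0; π[15]=1 (border 'c')
j=16 s[j]='c': k: 1→0; π[16]=1 (border 'c')
j=17 s[j]='d': π[17]=2 (border 'cd')
j=18 s[j]='c': k: 2→0; π[18]=1 (border 'c')
j=19 s[j]='a': k: 1→0; π[19]=0 (border '')
j=20 s[j]='b': π[20]=0 (border '')
j=21 s[j]='b': π[21]=0 (border '')
j=22 s[j]='c': π[22]=1 (border 'c')
j=23 s[j]='b': k: 1→0; π[23]=0 (border '')
j=24 s[j]='d': π[24]=0 (border '')
j=25 s[j]='d': π[25]=0 (border '')
j=26 s[j]='c': π[26]=1 (border 'c')
j=27 s[j]='d': π[27]=2 (border 'cd')
j=28 s[j]='a': k: 2→0; π[28]=0 (border '')
j=29 s[j]='d': π[29]=0 (border '')
j=30 s[j]='a': π[30]=0 (border '')
j=31 s[j]='a': π[31]=0 (border '')
j=32 s[j]='a': π[32]=0 (border '')
j=33 s[j]='d': π[33]=0 (border '')
j=34 s[j]='c': π[34]=1 (border 'c')
j=35 s[j]='c': k: 1→0; π[35]=1 (border 'c')
j=36 s[j]='a': k: 1→0; π[36]=0 (border '')
j=37 s[j]='c': π[37]=1 (border 'c')
j=38 s[j]='b': k: 1→0; π[38]=0 (border '')
j=39 s[j]='b': π[39]=0 (border '')

[0, 0, 0, 0, 0, 0, 0, 0, 0, 0, 0, 1, 1, 0, 1, 1, 1, 2, 1, 0, 0, 0, 1, 0, 0, 0, 1, 2, 0, 0, 0, 0, 0, 0, 1, 1, 0, 1, 0, 0]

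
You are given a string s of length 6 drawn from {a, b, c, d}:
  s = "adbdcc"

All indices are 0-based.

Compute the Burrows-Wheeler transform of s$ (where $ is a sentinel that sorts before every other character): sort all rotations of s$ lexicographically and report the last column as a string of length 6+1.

c$dcdab

rank  rotation last
    0  $adbdcc  c
    1  adbdcc$  $
    2  bdcc$ad  d
    3  c$adbdc  c
    4  cc$adbd  d
    5  dbdcc$a  a
    6  dcc$adb  b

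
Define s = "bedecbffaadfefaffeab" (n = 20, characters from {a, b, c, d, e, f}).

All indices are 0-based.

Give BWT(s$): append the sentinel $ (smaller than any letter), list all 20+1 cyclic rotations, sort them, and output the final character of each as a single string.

rank  rotation               last
    0  $bedecbffaadfefaffeab  b
    1  aadfefaffeab$bedecbff  f
    2  ab$bedecbffaadfefaffe  e
    3  adfefaffeab$bedecbffa  a
    4  affeab$bedecbffaadfef  f
    5  b$bedecbffaadfefaffea  a
    6  bedecbffaadfefaffeab$  $
    7  bffaadfefaffeab$bedec  c
    8  cbffaadfefaffeab$bede  e
    9  decbffaadfefaffeab$be  e
   10  dfefaffeab$bedecbffaa  a
   11  eab$bedecbffaadfefaff  f
   12  ecbffaadfefaffeab$bed  d
   13  edecbffaadfefaffeab$b  b
   14  efaffeab$bedecbffaadf  f
   15  faadfefaffeab$bedecbf  f
   16  faffeab$bedecbffaadfe  e
   17  feab$bedecbffaadfefaf  f
   18  fefaffeab$bedecbffaad  d
   19  ffaadfefaffeab$bedecb  b
   20  ffeab$bedecbffaadfefa  a

bfeafa$ceeafdbffefdba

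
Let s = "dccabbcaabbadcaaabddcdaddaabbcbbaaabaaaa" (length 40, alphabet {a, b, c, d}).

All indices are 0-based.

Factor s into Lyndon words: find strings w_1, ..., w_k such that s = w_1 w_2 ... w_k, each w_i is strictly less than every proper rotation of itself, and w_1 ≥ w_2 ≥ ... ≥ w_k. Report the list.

emit factor 1: 'd' (i=0, period=1)
emit factor 2: 'c' (i=1, period=1)
emit factor 3: 'c' (i=2, period=1)
emit factor 4: 'abbc' (i=3, period=4)
emit factor 5: 'aabbadc' (i=7, period=7)
emit factor 6: 'aaabddcdaddaabbcbb' (i=14, period=18)
emit factor 7: 'aaab' (i=32, period=4)
emit factor 8: 'a' (i=36, period=1)
emit factor 9: 'a' (i=37, period=1)
emit factor 10: 'a' (i=38, period=1)
emit factor 11: 'a' (i=39, period=1)

["d", "c", "c", "abbc", "aabbadc", "aaabddcdaddaabbcbb", "aaab", "a", "a", "a", "a"]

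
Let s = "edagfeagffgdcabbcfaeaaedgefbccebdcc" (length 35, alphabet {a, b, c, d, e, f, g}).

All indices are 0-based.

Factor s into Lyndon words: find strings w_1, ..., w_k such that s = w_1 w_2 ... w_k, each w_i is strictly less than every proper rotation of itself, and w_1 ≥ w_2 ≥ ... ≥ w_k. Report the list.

["e", "d", "agfeagffgdc", "abbcfae", "aaedgefbccebdcc"]

emit factor 1: 'e' (i=0, period=1)
emit factor 2: 'd' (i=1, period=1)
emit factor 3: 'agfeagffgdc' (i=2, period=11)
emit factor 4: 'abbcfae' (i=13, period=7)
emit factor 5: 'aaedgefbccebdcc' (i=20, period=15)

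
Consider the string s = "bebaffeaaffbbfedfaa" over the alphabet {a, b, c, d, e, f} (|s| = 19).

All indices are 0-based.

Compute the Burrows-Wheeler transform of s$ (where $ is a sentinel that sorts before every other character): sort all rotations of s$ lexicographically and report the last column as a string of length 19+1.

rank  rotation              last
    0  $bebaffeaaffbbfedfaa  a
    1  a$bebaffeaaffbbfedfa  a
    2  aa$bebaffeaaffbbfedf  f
    3  aaffbbfedfaa$bebaffe  e
    4  affbbfedfaa$bebaffea  a
    5  affeaaffbbfedfaa$beb  b
    6  baffeaaffbbfedfaa$be  e
    7  bbfedfaa$bebaffeaaff  f
    8  bebaffeaaffbbfedfaa$  $
    9  bfedfaa$bebaffeaaffb  b
   10  dfaa$bebaffeaaffbbfe  e
   11  eaaffbbfedfaa$bebaff  f
   12  ebaffeaaffbbfedfaa$b  b
   13  edfaa$bebaffeaaffbbf  f
   14  faa$bebaffeaaffbbfed  d
   15  fbbfedfaa$bebaffeaaf  f
   16  feaaffbbfedfaa$bebaf  f
   17  fedfaa$bebaffeaaffbb  b
   18  ffbbfedfaa$bebaffeaa  a
   19  ffeaaffbbfedfaa$beba  a

aafeabef$befbfdffbaa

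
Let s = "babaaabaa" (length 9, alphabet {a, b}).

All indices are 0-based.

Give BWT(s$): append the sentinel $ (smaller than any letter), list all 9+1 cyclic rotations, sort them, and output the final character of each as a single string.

rank  rotation    last
    0  $babaaabaa  a
    1  a$babaaaba  a
    2  aa$babaaab  b
    3  aaabaa$bab  b
    4  aabaa$baba  a
    5  abaa$babaa  a
    6  abaaabaa$b  b
    7  baa$babaaa  a
    8  baaabaa$ba  a
    9  babaaabaa$  $

aabbaabaa$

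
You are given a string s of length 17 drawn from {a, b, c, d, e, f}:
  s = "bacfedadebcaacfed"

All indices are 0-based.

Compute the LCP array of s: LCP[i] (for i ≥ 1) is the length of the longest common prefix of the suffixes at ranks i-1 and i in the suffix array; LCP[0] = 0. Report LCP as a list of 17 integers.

sorted suffixes:
  #0 SA[0]=11  'aacfed'
  #1 SA[1]=12  'acfed'
  #2 SA[2]=1  'acfedadebcaacfed'
  #3 SA[3]=6  'adebcaacfed'
  #4 SA[4]=0  'bacfedadebcaacfed'
  #5 SA[5]=9  'bcaacfed'
  #6 SA[6]=10  'caacfed'
  #7 SA[7]=13  'cfed'
  #8 SA[8]=2  'cfedadebcaacfed'
  #9 SA[9]=16  'd'
  #10 SA[10]=5  'dadebcaacfed'
  #11 SA[11]=7  'debcaacfed'
  #12 SA[12]=8  'ebcaacfed'
  #13 SA[13]=15  'ed'
  #14 SA[14]=4  'edadebcaacfed'
  #15 SA[15]=14  'fed'
  #16 SA[16]=3  'fedadebcaacfed'

SA = [11, 12, 1, 6, 0, 9, 10, 13, 2, 16, 5, 7, 8, 15, 4, 14, 3]
rank  pair      lcp
   1  s[11:],s[12:]  1  'a'
   2  s[12:],s[1:]  5  'acfed'
   3  s[1:],s[6:]  1  'a'
   4  s[6:],s[0:]  0  ''
   5  s[0:],s[9:]  1  'b'
   6  s[9:],s[10:]  0  ''
   7  s[10:],s[13:]  1  'c'
   8  s[13:],s[2:]  4  'cfed'
   9  s[2:],s[16:]  0  ''
  10  s[16:],s[5:]  1  'd'
  11  s[5:],s[7:]  1  'd'
  12  s[7:],s[8:]  0  ''
  13  s[8:],s[15:]  1  'e'
  14  s[15:],s[4:]  2  'ed'
  15  s[4:],s[14:]  0  ''
  16  s[14:],s[3:]  3  'fed'

[0, 1, 5, 1, 0, 1, 0, 1, 4, 0, 1, 1, 0, 1, 2, 0, 3]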